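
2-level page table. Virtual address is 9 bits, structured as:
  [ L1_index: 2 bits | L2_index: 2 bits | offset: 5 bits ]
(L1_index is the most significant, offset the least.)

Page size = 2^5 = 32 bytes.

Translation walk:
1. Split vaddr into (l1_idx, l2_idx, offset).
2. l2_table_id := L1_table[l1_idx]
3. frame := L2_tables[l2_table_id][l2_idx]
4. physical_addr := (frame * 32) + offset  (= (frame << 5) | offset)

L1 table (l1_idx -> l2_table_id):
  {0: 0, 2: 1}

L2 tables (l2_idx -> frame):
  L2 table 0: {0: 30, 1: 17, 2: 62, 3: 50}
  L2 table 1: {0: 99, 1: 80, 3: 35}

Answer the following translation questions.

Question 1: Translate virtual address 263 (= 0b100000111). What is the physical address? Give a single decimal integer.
Answer: 3175

Derivation:
vaddr = 263 = 0b100000111
Split: l1_idx=2, l2_idx=0, offset=7
L1[2] = 1
L2[1][0] = 99
paddr = 99 * 32 + 7 = 3175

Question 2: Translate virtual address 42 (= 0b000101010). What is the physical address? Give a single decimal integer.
Answer: 554

Derivation:
vaddr = 42 = 0b000101010
Split: l1_idx=0, l2_idx=1, offset=10
L1[0] = 0
L2[0][1] = 17
paddr = 17 * 32 + 10 = 554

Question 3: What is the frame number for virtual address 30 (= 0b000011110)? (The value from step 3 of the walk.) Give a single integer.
vaddr = 30: l1_idx=0, l2_idx=0
L1[0] = 0; L2[0][0] = 30

Answer: 30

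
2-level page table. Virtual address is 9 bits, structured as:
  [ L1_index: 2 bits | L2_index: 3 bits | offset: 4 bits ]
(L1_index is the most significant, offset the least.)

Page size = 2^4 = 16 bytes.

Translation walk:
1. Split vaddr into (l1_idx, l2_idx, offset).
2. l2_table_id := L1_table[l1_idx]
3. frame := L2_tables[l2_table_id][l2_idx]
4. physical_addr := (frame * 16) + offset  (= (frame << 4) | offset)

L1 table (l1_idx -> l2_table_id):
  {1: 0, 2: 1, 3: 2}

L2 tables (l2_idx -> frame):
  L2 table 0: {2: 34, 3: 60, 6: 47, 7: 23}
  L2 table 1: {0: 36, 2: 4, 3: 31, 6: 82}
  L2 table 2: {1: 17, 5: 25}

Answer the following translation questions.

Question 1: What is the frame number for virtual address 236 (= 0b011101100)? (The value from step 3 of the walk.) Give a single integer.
vaddr = 236: l1_idx=1, l2_idx=6
L1[1] = 0; L2[0][6] = 47

Answer: 47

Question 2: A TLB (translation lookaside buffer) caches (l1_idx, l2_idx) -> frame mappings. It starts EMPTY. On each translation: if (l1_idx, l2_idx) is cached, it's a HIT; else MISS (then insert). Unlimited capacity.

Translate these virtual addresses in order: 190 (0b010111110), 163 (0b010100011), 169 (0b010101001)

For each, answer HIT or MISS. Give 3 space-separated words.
vaddr=190: (1,3) not in TLB -> MISS, insert
vaddr=163: (1,2) not in TLB -> MISS, insert
vaddr=169: (1,2) in TLB -> HIT

Answer: MISS MISS HIT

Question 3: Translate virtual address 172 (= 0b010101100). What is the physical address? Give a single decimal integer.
vaddr = 172 = 0b010101100
Split: l1_idx=1, l2_idx=2, offset=12
L1[1] = 0
L2[0][2] = 34
paddr = 34 * 16 + 12 = 556

Answer: 556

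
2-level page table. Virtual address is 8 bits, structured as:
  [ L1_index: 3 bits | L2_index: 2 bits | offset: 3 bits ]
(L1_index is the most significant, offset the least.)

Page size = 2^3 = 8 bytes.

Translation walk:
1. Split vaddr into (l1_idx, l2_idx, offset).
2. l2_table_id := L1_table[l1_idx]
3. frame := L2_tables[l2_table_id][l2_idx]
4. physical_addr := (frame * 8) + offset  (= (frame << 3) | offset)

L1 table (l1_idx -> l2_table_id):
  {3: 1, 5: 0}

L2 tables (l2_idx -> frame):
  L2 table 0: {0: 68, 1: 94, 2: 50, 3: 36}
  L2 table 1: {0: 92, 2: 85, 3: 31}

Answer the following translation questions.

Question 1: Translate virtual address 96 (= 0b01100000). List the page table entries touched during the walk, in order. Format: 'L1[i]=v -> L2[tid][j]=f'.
vaddr = 96 = 0b01100000
Split: l1_idx=3, l2_idx=0, offset=0

Answer: L1[3]=1 -> L2[1][0]=92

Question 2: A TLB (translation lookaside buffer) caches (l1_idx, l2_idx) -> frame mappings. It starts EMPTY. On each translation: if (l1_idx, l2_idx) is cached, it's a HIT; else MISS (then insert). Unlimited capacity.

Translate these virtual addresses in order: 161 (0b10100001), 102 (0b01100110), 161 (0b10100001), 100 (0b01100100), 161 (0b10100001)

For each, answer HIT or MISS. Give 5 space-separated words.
Answer: MISS MISS HIT HIT HIT

Derivation:
vaddr=161: (5,0) not in TLB -> MISS, insert
vaddr=102: (3,0) not in TLB -> MISS, insert
vaddr=161: (5,0) in TLB -> HIT
vaddr=100: (3,0) in TLB -> HIT
vaddr=161: (5,0) in TLB -> HIT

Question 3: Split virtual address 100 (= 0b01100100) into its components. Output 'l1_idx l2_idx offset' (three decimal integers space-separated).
Answer: 3 0 4

Derivation:
vaddr = 100 = 0b01100100
  top 3 bits -> l1_idx = 3
  next 2 bits -> l2_idx = 0
  bottom 3 bits -> offset = 4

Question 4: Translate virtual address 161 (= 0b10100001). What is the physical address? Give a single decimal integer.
Answer: 545

Derivation:
vaddr = 161 = 0b10100001
Split: l1_idx=5, l2_idx=0, offset=1
L1[5] = 0
L2[0][0] = 68
paddr = 68 * 8 + 1 = 545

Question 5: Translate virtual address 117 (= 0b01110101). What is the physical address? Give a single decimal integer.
vaddr = 117 = 0b01110101
Split: l1_idx=3, l2_idx=2, offset=5
L1[3] = 1
L2[1][2] = 85
paddr = 85 * 8 + 5 = 685

Answer: 685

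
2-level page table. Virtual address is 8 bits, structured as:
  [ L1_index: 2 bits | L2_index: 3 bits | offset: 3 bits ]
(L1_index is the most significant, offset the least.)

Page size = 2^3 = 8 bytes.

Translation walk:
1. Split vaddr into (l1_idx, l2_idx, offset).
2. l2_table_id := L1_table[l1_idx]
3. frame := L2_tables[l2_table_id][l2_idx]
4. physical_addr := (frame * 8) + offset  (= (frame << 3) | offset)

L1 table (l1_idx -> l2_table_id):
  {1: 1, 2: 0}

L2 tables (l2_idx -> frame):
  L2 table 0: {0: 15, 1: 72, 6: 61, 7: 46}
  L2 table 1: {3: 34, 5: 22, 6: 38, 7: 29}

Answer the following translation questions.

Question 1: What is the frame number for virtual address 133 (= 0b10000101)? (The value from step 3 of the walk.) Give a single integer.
vaddr = 133: l1_idx=2, l2_idx=0
L1[2] = 0; L2[0][0] = 15

Answer: 15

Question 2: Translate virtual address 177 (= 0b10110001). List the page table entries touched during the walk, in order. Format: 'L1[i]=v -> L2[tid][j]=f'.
vaddr = 177 = 0b10110001
Split: l1_idx=2, l2_idx=6, offset=1

Answer: L1[2]=0 -> L2[0][6]=61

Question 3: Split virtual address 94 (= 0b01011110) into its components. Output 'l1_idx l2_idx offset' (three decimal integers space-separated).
vaddr = 94 = 0b01011110
  top 2 bits -> l1_idx = 1
  next 3 bits -> l2_idx = 3
  bottom 3 bits -> offset = 6

Answer: 1 3 6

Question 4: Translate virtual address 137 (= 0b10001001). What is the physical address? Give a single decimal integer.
vaddr = 137 = 0b10001001
Split: l1_idx=2, l2_idx=1, offset=1
L1[2] = 0
L2[0][1] = 72
paddr = 72 * 8 + 1 = 577

Answer: 577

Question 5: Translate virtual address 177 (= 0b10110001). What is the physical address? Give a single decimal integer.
Answer: 489

Derivation:
vaddr = 177 = 0b10110001
Split: l1_idx=2, l2_idx=6, offset=1
L1[2] = 0
L2[0][6] = 61
paddr = 61 * 8 + 1 = 489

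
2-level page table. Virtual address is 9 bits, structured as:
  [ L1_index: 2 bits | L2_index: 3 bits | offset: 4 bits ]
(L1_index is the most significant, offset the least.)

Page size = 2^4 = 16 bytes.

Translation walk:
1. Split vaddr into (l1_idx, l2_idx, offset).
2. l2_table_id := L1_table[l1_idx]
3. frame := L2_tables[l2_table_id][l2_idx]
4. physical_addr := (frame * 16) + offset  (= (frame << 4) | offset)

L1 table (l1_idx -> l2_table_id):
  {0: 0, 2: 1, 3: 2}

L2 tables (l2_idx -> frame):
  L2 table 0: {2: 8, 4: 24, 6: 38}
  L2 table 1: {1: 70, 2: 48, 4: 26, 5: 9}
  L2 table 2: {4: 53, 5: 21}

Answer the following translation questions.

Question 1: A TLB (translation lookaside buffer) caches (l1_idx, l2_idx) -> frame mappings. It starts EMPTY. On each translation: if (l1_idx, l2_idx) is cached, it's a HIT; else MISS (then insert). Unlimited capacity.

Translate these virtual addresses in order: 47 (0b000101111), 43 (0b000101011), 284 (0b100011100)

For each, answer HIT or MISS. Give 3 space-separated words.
vaddr=47: (0,2) not in TLB -> MISS, insert
vaddr=43: (0,2) in TLB -> HIT
vaddr=284: (2,1) not in TLB -> MISS, insert

Answer: MISS HIT MISS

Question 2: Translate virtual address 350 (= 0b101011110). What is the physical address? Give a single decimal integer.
vaddr = 350 = 0b101011110
Split: l1_idx=2, l2_idx=5, offset=14
L1[2] = 1
L2[1][5] = 9
paddr = 9 * 16 + 14 = 158

Answer: 158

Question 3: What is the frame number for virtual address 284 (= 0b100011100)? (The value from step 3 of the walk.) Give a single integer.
Answer: 70

Derivation:
vaddr = 284: l1_idx=2, l2_idx=1
L1[2] = 1; L2[1][1] = 70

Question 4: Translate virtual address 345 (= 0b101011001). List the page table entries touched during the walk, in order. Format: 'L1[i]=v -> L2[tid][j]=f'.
Answer: L1[2]=1 -> L2[1][5]=9

Derivation:
vaddr = 345 = 0b101011001
Split: l1_idx=2, l2_idx=5, offset=9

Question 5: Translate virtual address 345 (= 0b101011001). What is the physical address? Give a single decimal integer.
vaddr = 345 = 0b101011001
Split: l1_idx=2, l2_idx=5, offset=9
L1[2] = 1
L2[1][5] = 9
paddr = 9 * 16 + 9 = 153

Answer: 153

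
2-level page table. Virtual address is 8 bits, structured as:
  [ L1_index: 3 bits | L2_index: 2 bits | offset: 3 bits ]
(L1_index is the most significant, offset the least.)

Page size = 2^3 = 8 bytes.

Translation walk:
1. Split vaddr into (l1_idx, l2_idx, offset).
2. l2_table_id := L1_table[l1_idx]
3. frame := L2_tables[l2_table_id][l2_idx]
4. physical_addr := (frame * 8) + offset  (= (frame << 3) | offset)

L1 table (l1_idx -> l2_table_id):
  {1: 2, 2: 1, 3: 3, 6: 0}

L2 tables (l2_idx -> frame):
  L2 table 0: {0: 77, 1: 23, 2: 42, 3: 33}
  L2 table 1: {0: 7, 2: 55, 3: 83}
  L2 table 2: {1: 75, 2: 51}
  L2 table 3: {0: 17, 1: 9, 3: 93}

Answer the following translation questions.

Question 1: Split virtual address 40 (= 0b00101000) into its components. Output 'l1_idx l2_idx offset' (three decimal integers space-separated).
Answer: 1 1 0

Derivation:
vaddr = 40 = 0b00101000
  top 3 bits -> l1_idx = 1
  next 2 bits -> l2_idx = 1
  bottom 3 bits -> offset = 0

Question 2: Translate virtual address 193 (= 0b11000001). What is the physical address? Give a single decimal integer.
Answer: 617

Derivation:
vaddr = 193 = 0b11000001
Split: l1_idx=6, l2_idx=0, offset=1
L1[6] = 0
L2[0][0] = 77
paddr = 77 * 8 + 1 = 617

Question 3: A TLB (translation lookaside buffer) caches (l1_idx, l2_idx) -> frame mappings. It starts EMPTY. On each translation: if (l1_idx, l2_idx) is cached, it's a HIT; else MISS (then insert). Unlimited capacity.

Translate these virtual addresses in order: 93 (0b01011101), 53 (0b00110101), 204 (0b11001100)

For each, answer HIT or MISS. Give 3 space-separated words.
Answer: MISS MISS MISS

Derivation:
vaddr=93: (2,3) not in TLB -> MISS, insert
vaddr=53: (1,2) not in TLB -> MISS, insert
vaddr=204: (6,1) not in TLB -> MISS, insert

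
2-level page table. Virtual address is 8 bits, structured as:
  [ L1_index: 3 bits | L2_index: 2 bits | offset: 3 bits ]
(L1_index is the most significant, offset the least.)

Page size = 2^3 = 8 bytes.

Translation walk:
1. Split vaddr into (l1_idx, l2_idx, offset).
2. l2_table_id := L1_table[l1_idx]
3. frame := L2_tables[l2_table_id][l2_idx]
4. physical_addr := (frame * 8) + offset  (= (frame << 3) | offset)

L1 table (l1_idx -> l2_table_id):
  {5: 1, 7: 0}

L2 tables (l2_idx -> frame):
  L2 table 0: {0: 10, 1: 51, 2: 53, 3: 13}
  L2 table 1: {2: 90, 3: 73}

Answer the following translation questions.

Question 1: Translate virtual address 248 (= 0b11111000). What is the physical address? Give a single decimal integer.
Answer: 104

Derivation:
vaddr = 248 = 0b11111000
Split: l1_idx=7, l2_idx=3, offset=0
L1[7] = 0
L2[0][3] = 13
paddr = 13 * 8 + 0 = 104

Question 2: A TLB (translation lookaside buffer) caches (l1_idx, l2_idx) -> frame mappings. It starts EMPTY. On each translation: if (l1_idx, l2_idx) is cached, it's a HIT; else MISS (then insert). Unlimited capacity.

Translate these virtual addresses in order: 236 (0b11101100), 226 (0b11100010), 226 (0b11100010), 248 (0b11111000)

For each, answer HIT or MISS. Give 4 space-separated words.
Answer: MISS MISS HIT MISS

Derivation:
vaddr=236: (7,1) not in TLB -> MISS, insert
vaddr=226: (7,0) not in TLB -> MISS, insert
vaddr=226: (7,0) in TLB -> HIT
vaddr=248: (7,3) not in TLB -> MISS, insert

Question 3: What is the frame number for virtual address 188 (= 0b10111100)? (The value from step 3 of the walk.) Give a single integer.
Answer: 73

Derivation:
vaddr = 188: l1_idx=5, l2_idx=3
L1[5] = 1; L2[1][3] = 73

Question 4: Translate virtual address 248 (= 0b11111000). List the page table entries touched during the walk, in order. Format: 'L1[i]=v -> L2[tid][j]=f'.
vaddr = 248 = 0b11111000
Split: l1_idx=7, l2_idx=3, offset=0

Answer: L1[7]=0 -> L2[0][3]=13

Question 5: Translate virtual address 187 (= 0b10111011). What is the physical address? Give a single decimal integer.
vaddr = 187 = 0b10111011
Split: l1_idx=5, l2_idx=3, offset=3
L1[5] = 1
L2[1][3] = 73
paddr = 73 * 8 + 3 = 587

Answer: 587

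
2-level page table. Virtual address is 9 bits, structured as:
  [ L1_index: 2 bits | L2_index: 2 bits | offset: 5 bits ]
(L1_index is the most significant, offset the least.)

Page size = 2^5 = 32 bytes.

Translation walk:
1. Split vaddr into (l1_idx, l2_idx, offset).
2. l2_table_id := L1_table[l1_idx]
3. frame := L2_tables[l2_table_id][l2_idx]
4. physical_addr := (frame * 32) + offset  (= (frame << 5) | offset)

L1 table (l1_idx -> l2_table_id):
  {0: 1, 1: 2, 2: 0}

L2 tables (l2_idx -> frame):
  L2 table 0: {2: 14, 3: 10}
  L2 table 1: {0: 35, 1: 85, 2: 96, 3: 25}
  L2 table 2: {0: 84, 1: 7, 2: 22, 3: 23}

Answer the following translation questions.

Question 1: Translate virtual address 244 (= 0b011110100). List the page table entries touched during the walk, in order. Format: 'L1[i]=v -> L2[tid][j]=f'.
Answer: L1[1]=2 -> L2[2][3]=23

Derivation:
vaddr = 244 = 0b011110100
Split: l1_idx=1, l2_idx=3, offset=20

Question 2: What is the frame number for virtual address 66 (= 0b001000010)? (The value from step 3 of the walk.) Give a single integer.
vaddr = 66: l1_idx=0, l2_idx=2
L1[0] = 1; L2[1][2] = 96

Answer: 96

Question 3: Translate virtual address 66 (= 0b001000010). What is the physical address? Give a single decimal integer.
vaddr = 66 = 0b001000010
Split: l1_idx=0, l2_idx=2, offset=2
L1[0] = 1
L2[1][2] = 96
paddr = 96 * 32 + 2 = 3074

Answer: 3074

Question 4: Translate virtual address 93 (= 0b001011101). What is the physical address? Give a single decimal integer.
Answer: 3101

Derivation:
vaddr = 93 = 0b001011101
Split: l1_idx=0, l2_idx=2, offset=29
L1[0] = 1
L2[1][2] = 96
paddr = 96 * 32 + 29 = 3101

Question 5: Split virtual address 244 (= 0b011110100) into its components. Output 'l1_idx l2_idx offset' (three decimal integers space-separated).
vaddr = 244 = 0b011110100
  top 2 bits -> l1_idx = 1
  next 2 bits -> l2_idx = 3
  bottom 5 bits -> offset = 20

Answer: 1 3 20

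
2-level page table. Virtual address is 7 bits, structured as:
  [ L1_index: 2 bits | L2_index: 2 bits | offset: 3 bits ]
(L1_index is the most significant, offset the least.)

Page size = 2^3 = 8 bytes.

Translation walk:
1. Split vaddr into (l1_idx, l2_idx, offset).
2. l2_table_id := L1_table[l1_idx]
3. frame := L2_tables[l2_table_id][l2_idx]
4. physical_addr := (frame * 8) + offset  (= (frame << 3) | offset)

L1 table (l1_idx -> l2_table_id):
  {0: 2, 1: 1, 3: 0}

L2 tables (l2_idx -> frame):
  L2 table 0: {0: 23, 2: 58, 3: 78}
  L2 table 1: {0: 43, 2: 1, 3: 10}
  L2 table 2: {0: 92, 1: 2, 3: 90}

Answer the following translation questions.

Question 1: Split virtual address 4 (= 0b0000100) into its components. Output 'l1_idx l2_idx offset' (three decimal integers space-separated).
Answer: 0 0 4

Derivation:
vaddr = 4 = 0b0000100
  top 2 bits -> l1_idx = 0
  next 2 bits -> l2_idx = 0
  bottom 3 bits -> offset = 4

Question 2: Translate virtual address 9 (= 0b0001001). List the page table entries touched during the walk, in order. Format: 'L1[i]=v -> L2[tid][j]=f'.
Answer: L1[0]=2 -> L2[2][1]=2

Derivation:
vaddr = 9 = 0b0001001
Split: l1_idx=0, l2_idx=1, offset=1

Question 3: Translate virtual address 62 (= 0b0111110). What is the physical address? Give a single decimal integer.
vaddr = 62 = 0b0111110
Split: l1_idx=1, l2_idx=3, offset=6
L1[1] = 1
L2[1][3] = 10
paddr = 10 * 8 + 6 = 86

Answer: 86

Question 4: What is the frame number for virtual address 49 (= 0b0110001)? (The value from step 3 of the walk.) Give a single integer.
Answer: 1

Derivation:
vaddr = 49: l1_idx=1, l2_idx=2
L1[1] = 1; L2[1][2] = 1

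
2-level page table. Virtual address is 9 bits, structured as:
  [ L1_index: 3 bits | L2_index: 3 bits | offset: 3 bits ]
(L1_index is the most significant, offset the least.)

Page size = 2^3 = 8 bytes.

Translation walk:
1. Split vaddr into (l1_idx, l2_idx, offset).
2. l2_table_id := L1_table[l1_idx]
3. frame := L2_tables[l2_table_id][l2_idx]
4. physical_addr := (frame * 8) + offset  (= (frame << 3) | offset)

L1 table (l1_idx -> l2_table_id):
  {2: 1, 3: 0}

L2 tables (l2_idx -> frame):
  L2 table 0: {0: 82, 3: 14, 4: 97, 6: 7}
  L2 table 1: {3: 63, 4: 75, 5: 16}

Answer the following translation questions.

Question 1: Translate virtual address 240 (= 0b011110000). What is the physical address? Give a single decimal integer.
vaddr = 240 = 0b011110000
Split: l1_idx=3, l2_idx=6, offset=0
L1[3] = 0
L2[0][6] = 7
paddr = 7 * 8 + 0 = 56

Answer: 56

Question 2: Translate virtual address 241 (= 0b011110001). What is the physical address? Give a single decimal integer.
vaddr = 241 = 0b011110001
Split: l1_idx=3, l2_idx=6, offset=1
L1[3] = 0
L2[0][6] = 7
paddr = 7 * 8 + 1 = 57

Answer: 57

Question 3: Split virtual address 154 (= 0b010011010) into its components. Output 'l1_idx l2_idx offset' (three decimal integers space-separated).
vaddr = 154 = 0b010011010
  top 3 bits -> l1_idx = 2
  next 3 bits -> l2_idx = 3
  bottom 3 bits -> offset = 2

Answer: 2 3 2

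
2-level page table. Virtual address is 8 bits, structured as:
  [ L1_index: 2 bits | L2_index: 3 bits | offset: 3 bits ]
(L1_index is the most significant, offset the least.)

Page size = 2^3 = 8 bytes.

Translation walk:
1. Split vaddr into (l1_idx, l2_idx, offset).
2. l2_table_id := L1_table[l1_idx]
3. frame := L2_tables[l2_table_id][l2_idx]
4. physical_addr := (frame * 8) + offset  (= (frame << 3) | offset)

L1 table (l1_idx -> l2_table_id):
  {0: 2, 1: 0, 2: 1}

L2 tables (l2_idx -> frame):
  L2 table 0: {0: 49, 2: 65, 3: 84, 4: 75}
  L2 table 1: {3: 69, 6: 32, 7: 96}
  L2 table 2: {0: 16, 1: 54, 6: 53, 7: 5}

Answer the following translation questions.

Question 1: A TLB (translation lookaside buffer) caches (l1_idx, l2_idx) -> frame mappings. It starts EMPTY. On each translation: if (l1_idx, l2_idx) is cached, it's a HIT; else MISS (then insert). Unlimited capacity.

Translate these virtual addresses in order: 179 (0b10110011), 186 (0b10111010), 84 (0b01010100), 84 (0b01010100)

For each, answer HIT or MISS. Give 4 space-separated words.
vaddr=179: (2,6) not in TLB -> MISS, insert
vaddr=186: (2,7) not in TLB -> MISS, insert
vaddr=84: (1,2) not in TLB -> MISS, insert
vaddr=84: (1,2) in TLB -> HIT

Answer: MISS MISS MISS HIT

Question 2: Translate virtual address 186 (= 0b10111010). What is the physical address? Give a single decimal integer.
Answer: 770

Derivation:
vaddr = 186 = 0b10111010
Split: l1_idx=2, l2_idx=7, offset=2
L1[2] = 1
L2[1][7] = 96
paddr = 96 * 8 + 2 = 770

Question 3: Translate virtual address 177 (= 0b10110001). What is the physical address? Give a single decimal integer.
Answer: 257

Derivation:
vaddr = 177 = 0b10110001
Split: l1_idx=2, l2_idx=6, offset=1
L1[2] = 1
L2[1][6] = 32
paddr = 32 * 8 + 1 = 257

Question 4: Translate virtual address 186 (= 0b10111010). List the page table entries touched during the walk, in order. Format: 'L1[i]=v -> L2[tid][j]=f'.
Answer: L1[2]=1 -> L2[1][7]=96

Derivation:
vaddr = 186 = 0b10111010
Split: l1_idx=2, l2_idx=7, offset=2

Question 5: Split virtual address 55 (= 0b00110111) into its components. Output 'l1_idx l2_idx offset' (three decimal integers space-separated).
Answer: 0 6 7

Derivation:
vaddr = 55 = 0b00110111
  top 2 bits -> l1_idx = 0
  next 3 bits -> l2_idx = 6
  bottom 3 bits -> offset = 7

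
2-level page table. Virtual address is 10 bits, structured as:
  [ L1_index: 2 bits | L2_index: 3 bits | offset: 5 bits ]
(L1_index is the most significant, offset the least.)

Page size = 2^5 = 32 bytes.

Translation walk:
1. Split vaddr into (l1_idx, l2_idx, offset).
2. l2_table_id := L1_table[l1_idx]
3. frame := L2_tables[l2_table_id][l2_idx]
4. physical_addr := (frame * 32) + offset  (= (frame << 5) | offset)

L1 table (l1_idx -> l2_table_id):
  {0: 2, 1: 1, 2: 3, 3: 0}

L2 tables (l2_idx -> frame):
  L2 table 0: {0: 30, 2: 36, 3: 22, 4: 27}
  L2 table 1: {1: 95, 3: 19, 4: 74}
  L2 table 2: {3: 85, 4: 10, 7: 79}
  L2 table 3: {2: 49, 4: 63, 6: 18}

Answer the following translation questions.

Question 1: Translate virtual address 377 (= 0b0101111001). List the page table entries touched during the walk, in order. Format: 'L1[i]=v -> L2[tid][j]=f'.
vaddr = 377 = 0b0101111001
Split: l1_idx=1, l2_idx=3, offset=25

Answer: L1[1]=1 -> L2[1][3]=19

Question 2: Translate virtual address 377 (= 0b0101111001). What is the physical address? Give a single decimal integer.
vaddr = 377 = 0b0101111001
Split: l1_idx=1, l2_idx=3, offset=25
L1[1] = 1
L2[1][3] = 19
paddr = 19 * 32 + 25 = 633

Answer: 633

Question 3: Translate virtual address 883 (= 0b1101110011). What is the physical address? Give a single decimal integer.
Answer: 723

Derivation:
vaddr = 883 = 0b1101110011
Split: l1_idx=3, l2_idx=3, offset=19
L1[3] = 0
L2[0][3] = 22
paddr = 22 * 32 + 19 = 723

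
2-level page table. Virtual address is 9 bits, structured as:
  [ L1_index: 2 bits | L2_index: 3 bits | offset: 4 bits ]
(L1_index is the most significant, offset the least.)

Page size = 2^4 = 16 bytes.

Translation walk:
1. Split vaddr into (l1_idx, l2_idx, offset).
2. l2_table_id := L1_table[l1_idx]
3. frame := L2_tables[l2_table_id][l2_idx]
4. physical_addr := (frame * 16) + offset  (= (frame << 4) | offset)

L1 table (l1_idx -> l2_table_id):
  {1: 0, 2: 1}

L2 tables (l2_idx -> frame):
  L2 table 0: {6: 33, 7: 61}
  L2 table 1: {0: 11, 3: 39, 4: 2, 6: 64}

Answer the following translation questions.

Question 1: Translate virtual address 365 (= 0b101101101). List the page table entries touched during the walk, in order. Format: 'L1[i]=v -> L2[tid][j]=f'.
Answer: L1[2]=1 -> L2[1][6]=64

Derivation:
vaddr = 365 = 0b101101101
Split: l1_idx=2, l2_idx=6, offset=13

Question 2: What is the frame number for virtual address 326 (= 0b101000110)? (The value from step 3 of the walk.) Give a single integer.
vaddr = 326: l1_idx=2, l2_idx=4
L1[2] = 1; L2[1][4] = 2

Answer: 2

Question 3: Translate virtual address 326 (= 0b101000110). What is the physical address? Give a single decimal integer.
Answer: 38

Derivation:
vaddr = 326 = 0b101000110
Split: l1_idx=2, l2_idx=4, offset=6
L1[2] = 1
L2[1][4] = 2
paddr = 2 * 16 + 6 = 38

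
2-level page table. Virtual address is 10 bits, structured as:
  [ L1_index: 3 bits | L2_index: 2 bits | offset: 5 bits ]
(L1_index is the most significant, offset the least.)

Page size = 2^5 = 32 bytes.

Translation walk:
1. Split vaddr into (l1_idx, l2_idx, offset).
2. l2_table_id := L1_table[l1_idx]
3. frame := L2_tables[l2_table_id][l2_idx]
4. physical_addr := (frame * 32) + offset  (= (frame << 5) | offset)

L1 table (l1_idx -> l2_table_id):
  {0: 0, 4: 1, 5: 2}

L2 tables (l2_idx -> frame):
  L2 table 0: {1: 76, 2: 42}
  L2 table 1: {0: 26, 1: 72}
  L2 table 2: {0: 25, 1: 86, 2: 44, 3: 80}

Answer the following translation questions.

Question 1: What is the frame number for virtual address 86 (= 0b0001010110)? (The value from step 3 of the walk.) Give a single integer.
vaddr = 86: l1_idx=0, l2_idx=2
L1[0] = 0; L2[0][2] = 42

Answer: 42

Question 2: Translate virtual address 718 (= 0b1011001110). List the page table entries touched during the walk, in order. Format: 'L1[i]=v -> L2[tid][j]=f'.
vaddr = 718 = 0b1011001110
Split: l1_idx=5, l2_idx=2, offset=14

Answer: L1[5]=2 -> L2[2][2]=44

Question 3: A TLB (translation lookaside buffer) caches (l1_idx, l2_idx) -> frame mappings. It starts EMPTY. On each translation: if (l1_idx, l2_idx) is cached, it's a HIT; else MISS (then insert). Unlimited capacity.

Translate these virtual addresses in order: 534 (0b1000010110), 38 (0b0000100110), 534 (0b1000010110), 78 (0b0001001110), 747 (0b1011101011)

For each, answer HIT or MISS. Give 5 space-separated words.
Answer: MISS MISS HIT MISS MISS

Derivation:
vaddr=534: (4,0) not in TLB -> MISS, insert
vaddr=38: (0,1) not in TLB -> MISS, insert
vaddr=534: (4,0) in TLB -> HIT
vaddr=78: (0,2) not in TLB -> MISS, insert
vaddr=747: (5,3) not in TLB -> MISS, insert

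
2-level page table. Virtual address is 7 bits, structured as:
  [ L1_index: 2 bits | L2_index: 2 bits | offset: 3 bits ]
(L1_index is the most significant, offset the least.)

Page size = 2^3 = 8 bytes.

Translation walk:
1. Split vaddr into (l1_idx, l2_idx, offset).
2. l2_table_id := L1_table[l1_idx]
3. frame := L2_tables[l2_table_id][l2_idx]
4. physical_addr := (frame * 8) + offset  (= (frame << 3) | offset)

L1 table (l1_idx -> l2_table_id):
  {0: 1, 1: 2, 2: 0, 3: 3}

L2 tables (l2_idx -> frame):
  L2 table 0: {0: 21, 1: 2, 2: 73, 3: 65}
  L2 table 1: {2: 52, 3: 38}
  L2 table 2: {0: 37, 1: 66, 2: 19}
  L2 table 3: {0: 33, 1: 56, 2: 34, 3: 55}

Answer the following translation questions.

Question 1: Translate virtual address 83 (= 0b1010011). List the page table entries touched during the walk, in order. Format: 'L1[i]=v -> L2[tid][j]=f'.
Answer: L1[2]=0 -> L2[0][2]=73

Derivation:
vaddr = 83 = 0b1010011
Split: l1_idx=2, l2_idx=2, offset=3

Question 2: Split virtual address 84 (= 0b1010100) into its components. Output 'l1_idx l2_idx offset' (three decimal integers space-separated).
vaddr = 84 = 0b1010100
  top 2 bits -> l1_idx = 2
  next 2 bits -> l2_idx = 2
  bottom 3 bits -> offset = 4

Answer: 2 2 4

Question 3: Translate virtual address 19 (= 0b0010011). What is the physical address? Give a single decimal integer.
Answer: 419

Derivation:
vaddr = 19 = 0b0010011
Split: l1_idx=0, l2_idx=2, offset=3
L1[0] = 1
L2[1][2] = 52
paddr = 52 * 8 + 3 = 419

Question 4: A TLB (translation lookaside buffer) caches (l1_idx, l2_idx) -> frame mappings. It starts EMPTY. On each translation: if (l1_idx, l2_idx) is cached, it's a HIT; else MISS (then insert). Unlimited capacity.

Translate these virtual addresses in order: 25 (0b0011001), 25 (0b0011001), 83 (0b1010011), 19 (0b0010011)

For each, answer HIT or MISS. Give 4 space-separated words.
Answer: MISS HIT MISS MISS

Derivation:
vaddr=25: (0,3) not in TLB -> MISS, insert
vaddr=25: (0,3) in TLB -> HIT
vaddr=83: (2,2) not in TLB -> MISS, insert
vaddr=19: (0,2) not in TLB -> MISS, insert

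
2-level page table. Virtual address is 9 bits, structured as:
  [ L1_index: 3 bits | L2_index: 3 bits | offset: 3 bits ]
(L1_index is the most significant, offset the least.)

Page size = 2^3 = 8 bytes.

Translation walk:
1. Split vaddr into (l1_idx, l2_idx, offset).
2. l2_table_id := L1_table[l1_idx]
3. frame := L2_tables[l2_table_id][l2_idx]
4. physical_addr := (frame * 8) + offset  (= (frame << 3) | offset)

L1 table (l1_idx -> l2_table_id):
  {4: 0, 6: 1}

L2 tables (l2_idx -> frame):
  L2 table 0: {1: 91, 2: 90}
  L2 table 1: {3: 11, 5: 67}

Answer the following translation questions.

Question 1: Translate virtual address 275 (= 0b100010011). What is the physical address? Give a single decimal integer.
Answer: 723

Derivation:
vaddr = 275 = 0b100010011
Split: l1_idx=4, l2_idx=2, offset=3
L1[4] = 0
L2[0][2] = 90
paddr = 90 * 8 + 3 = 723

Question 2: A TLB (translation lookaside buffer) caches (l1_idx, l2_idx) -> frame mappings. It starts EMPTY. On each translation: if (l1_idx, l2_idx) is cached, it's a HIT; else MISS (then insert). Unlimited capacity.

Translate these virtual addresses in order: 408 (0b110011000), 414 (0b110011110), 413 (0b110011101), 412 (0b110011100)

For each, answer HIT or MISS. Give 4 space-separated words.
Answer: MISS HIT HIT HIT

Derivation:
vaddr=408: (6,3) not in TLB -> MISS, insert
vaddr=414: (6,3) in TLB -> HIT
vaddr=413: (6,3) in TLB -> HIT
vaddr=412: (6,3) in TLB -> HIT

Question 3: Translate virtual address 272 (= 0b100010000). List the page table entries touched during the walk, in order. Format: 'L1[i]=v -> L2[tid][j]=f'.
Answer: L1[4]=0 -> L2[0][2]=90

Derivation:
vaddr = 272 = 0b100010000
Split: l1_idx=4, l2_idx=2, offset=0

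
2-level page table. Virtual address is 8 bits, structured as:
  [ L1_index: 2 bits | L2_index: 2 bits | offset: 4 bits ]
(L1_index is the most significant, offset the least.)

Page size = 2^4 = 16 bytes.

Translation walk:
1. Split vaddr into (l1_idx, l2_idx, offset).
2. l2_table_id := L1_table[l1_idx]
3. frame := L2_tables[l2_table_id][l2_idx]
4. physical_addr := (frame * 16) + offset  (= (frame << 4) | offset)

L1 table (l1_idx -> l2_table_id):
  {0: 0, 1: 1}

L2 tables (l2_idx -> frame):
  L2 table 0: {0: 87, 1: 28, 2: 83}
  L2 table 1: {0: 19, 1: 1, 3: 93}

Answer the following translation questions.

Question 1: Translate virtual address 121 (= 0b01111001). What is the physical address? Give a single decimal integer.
Answer: 1497

Derivation:
vaddr = 121 = 0b01111001
Split: l1_idx=1, l2_idx=3, offset=9
L1[1] = 1
L2[1][3] = 93
paddr = 93 * 16 + 9 = 1497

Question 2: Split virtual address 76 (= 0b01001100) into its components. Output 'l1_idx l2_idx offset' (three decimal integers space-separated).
Answer: 1 0 12

Derivation:
vaddr = 76 = 0b01001100
  top 2 bits -> l1_idx = 1
  next 2 bits -> l2_idx = 0
  bottom 4 bits -> offset = 12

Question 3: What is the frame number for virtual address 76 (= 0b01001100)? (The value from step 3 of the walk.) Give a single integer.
Answer: 19

Derivation:
vaddr = 76: l1_idx=1, l2_idx=0
L1[1] = 1; L2[1][0] = 19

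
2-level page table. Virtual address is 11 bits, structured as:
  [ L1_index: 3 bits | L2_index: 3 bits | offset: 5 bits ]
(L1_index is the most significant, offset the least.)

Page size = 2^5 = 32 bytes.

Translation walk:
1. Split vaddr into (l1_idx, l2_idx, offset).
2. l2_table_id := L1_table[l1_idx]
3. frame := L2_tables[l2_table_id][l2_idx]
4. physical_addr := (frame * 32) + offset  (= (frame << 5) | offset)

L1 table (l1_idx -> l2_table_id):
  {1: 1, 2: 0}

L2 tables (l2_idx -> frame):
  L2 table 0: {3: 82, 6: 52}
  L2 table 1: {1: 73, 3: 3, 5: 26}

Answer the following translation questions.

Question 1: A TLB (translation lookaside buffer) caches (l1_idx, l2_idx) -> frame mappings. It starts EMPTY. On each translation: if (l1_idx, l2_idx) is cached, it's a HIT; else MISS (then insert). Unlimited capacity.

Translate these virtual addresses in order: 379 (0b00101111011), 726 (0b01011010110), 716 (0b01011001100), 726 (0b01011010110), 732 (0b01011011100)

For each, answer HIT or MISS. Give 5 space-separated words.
vaddr=379: (1,3) not in TLB -> MISS, insert
vaddr=726: (2,6) not in TLB -> MISS, insert
vaddr=716: (2,6) in TLB -> HIT
vaddr=726: (2,6) in TLB -> HIT
vaddr=732: (2,6) in TLB -> HIT

Answer: MISS MISS HIT HIT HIT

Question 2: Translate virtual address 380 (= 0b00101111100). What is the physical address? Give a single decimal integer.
Answer: 124

Derivation:
vaddr = 380 = 0b00101111100
Split: l1_idx=1, l2_idx=3, offset=28
L1[1] = 1
L2[1][3] = 3
paddr = 3 * 32 + 28 = 124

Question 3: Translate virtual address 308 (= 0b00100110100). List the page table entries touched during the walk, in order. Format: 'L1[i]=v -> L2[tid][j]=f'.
Answer: L1[1]=1 -> L2[1][1]=73

Derivation:
vaddr = 308 = 0b00100110100
Split: l1_idx=1, l2_idx=1, offset=20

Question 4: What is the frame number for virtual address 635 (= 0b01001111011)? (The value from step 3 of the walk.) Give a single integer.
Answer: 82

Derivation:
vaddr = 635: l1_idx=2, l2_idx=3
L1[2] = 0; L2[0][3] = 82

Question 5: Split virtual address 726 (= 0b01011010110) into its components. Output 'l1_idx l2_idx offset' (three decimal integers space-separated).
Answer: 2 6 22

Derivation:
vaddr = 726 = 0b01011010110
  top 3 bits -> l1_idx = 2
  next 3 bits -> l2_idx = 6
  bottom 5 bits -> offset = 22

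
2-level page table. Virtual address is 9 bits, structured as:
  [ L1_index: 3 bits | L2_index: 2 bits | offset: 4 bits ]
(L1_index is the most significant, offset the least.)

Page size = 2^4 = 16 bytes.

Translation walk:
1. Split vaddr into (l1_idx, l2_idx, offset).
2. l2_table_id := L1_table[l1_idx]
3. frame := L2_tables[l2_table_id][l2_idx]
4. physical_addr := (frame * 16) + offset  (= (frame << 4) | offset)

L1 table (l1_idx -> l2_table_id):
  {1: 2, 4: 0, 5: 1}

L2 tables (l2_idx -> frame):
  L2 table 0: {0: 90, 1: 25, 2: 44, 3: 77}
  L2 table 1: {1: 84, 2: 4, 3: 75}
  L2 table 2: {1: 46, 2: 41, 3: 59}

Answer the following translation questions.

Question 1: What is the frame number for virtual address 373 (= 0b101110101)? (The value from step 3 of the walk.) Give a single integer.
Answer: 75

Derivation:
vaddr = 373: l1_idx=5, l2_idx=3
L1[5] = 1; L2[1][3] = 75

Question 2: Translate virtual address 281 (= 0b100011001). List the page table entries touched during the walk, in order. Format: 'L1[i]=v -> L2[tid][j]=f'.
Answer: L1[4]=0 -> L2[0][1]=25

Derivation:
vaddr = 281 = 0b100011001
Split: l1_idx=4, l2_idx=1, offset=9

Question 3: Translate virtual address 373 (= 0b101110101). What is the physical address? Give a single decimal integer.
vaddr = 373 = 0b101110101
Split: l1_idx=5, l2_idx=3, offset=5
L1[5] = 1
L2[1][3] = 75
paddr = 75 * 16 + 5 = 1205

Answer: 1205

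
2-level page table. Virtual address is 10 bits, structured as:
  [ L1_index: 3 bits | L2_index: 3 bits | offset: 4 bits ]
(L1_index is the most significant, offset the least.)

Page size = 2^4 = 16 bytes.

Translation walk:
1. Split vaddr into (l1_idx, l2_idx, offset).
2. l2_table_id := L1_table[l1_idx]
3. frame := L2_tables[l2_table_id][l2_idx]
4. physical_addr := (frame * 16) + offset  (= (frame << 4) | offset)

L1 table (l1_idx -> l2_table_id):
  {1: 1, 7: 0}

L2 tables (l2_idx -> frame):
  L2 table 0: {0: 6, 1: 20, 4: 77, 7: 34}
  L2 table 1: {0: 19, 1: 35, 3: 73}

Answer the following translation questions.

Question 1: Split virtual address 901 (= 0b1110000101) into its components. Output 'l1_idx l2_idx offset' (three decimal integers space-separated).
vaddr = 901 = 0b1110000101
  top 3 bits -> l1_idx = 7
  next 3 bits -> l2_idx = 0
  bottom 4 bits -> offset = 5

Answer: 7 0 5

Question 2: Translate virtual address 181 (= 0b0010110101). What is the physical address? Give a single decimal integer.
Answer: 1173

Derivation:
vaddr = 181 = 0b0010110101
Split: l1_idx=1, l2_idx=3, offset=5
L1[1] = 1
L2[1][3] = 73
paddr = 73 * 16 + 5 = 1173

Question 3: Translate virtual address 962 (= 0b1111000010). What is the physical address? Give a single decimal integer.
vaddr = 962 = 0b1111000010
Split: l1_idx=7, l2_idx=4, offset=2
L1[7] = 0
L2[0][4] = 77
paddr = 77 * 16 + 2 = 1234

Answer: 1234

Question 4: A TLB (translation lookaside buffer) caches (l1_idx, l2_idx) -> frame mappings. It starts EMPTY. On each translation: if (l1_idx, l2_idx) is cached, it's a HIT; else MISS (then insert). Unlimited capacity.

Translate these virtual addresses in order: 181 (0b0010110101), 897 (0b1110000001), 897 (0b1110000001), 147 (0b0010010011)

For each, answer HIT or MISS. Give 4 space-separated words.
vaddr=181: (1,3) not in TLB -> MISS, insert
vaddr=897: (7,0) not in TLB -> MISS, insert
vaddr=897: (7,0) in TLB -> HIT
vaddr=147: (1,1) not in TLB -> MISS, insert

Answer: MISS MISS HIT MISS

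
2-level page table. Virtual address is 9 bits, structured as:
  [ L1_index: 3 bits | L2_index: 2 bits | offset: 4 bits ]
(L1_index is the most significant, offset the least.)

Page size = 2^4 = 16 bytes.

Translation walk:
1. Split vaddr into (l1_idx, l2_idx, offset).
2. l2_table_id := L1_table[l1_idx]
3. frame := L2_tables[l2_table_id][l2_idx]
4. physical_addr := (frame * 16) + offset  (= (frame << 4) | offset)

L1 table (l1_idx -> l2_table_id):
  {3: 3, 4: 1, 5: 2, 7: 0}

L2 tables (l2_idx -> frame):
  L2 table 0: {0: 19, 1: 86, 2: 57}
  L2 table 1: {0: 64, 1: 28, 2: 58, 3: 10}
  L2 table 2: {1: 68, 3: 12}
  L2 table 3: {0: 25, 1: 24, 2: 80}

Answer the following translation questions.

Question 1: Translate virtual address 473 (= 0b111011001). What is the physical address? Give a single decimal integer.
vaddr = 473 = 0b111011001
Split: l1_idx=7, l2_idx=1, offset=9
L1[7] = 0
L2[0][1] = 86
paddr = 86 * 16 + 9 = 1385

Answer: 1385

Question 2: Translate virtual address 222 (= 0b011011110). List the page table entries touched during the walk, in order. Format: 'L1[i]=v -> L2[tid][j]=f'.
vaddr = 222 = 0b011011110
Split: l1_idx=3, l2_idx=1, offset=14

Answer: L1[3]=3 -> L2[3][1]=24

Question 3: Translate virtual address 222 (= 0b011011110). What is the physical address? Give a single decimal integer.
Answer: 398

Derivation:
vaddr = 222 = 0b011011110
Split: l1_idx=3, l2_idx=1, offset=14
L1[3] = 3
L2[3][1] = 24
paddr = 24 * 16 + 14 = 398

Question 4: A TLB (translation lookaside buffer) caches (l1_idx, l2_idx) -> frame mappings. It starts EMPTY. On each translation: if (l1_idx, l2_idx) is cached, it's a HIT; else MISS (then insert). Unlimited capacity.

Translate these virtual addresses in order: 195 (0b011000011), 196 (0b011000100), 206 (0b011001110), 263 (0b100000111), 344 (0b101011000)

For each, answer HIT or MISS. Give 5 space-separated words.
vaddr=195: (3,0) not in TLB -> MISS, insert
vaddr=196: (3,0) in TLB -> HIT
vaddr=206: (3,0) in TLB -> HIT
vaddr=263: (4,0) not in TLB -> MISS, insert
vaddr=344: (5,1) not in TLB -> MISS, insert

Answer: MISS HIT HIT MISS MISS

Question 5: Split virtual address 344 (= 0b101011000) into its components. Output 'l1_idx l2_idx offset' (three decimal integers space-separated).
Answer: 5 1 8

Derivation:
vaddr = 344 = 0b101011000
  top 3 bits -> l1_idx = 5
  next 2 bits -> l2_idx = 1
  bottom 4 bits -> offset = 8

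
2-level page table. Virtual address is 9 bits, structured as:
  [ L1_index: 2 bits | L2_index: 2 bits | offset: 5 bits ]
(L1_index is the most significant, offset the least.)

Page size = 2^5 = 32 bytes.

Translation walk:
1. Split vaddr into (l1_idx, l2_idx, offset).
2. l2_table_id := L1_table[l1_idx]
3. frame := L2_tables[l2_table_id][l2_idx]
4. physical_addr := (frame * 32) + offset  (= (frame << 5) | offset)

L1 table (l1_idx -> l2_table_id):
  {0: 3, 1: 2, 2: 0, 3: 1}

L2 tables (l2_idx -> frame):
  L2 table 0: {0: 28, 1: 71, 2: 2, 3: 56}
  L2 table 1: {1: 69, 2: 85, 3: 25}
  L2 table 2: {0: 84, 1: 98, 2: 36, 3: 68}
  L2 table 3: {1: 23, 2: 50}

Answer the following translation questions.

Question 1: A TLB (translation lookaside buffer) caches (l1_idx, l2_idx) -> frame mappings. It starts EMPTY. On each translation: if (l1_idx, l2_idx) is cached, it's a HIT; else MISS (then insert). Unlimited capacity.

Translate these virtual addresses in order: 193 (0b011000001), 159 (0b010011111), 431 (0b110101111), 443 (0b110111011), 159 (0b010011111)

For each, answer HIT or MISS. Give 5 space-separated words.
vaddr=193: (1,2) not in TLB -> MISS, insert
vaddr=159: (1,0) not in TLB -> MISS, insert
vaddr=431: (3,1) not in TLB -> MISS, insert
vaddr=443: (3,1) in TLB -> HIT
vaddr=159: (1,0) in TLB -> HIT

Answer: MISS MISS MISS HIT HIT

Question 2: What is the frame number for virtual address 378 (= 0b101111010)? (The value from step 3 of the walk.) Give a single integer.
Answer: 56

Derivation:
vaddr = 378: l1_idx=2, l2_idx=3
L1[2] = 0; L2[0][3] = 56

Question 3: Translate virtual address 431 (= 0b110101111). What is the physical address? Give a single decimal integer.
vaddr = 431 = 0b110101111
Split: l1_idx=3, l2_idx=1, offset=15
L1[3] = 1
L2[1][1] = 69
paddr = 69 * 32 + 15 = 2223

Answer: 2223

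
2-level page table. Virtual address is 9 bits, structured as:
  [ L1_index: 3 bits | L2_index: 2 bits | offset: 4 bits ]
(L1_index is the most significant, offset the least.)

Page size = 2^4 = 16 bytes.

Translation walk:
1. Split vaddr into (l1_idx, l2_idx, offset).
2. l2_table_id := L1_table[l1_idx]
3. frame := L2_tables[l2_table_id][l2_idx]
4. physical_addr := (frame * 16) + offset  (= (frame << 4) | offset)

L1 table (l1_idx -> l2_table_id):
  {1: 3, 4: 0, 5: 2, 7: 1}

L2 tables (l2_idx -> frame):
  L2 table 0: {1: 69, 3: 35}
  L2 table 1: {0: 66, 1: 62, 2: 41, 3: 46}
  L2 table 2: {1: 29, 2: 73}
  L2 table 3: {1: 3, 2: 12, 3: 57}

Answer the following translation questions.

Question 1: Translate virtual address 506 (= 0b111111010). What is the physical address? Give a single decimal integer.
vaddr = 506 = 0b111111010
Split: l1_idx=7, l2_idx=3, offset=10
L1[7] = 1
L2[1][3] = 46
paddr = 46 * 16 + 10 = 746

Answer: 746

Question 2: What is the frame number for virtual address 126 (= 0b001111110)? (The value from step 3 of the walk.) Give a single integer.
Answer: 57

Derivation:
vaddr = 126: l1_idx=1, l2_idx=3
L1[1] = 3; L2[3][3] = 57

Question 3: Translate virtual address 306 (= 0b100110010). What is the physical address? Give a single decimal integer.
Answer: 562

Derivation:
vaddr = 306 = 0b100110010
Split: l1_idx=4, l2_idx=3, offset=2
L1[4] = 0
L2[0][3] = 35
paddr = 35 * 16 + 2 = 562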